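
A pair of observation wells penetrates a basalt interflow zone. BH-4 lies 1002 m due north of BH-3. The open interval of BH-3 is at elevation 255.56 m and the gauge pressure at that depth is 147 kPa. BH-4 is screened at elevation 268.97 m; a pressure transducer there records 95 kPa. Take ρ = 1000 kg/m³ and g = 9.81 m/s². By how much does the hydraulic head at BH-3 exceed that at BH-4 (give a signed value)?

Pressure head at BH-3: ψ = P/(ρg) = 147×1000 / (1000 × 9.81) = 14.98 m.
Total head at BH-3: h = z + ψ = 255.56 + 14.98 = 270.54 m.
Pressure head at BH-4: ψ = P/(ρg) = 95×1000 / (1000 × 9.81) = 9.68 m.
Total head at BH-4: h = z + ψ = 268.97 + 9.68 = 278.65 m.
Head difference: h(BH-3) − h(BH-4) = 270.54 − 278.65 = -8.11 m.

Δh ≈ -8.11 m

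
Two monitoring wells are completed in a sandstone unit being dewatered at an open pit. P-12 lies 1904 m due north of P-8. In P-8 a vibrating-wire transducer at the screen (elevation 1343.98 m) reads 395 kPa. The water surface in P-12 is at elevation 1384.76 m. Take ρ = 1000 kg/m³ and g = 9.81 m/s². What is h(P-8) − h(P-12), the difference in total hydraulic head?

Δh ≈ -0.51 m

Pressure head at P-8: ψ = P/(ρg) = 395×1000 / (1000 × 9.81) = 40.27 m.
Total head at P-8: h = z + ψ = 1343.98 + 40.27 = 1384.25 m.
Total head at P-12: h = 1384.76 m (water level in the piezometer is the total head).
Head difference: h(P-8) − h(P-12) = 1384.25 − 1384.76 = -0.51 m.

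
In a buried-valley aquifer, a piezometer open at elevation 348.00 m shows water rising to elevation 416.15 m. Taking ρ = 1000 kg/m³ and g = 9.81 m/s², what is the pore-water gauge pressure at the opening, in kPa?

Pressure head ψ = h − z = 416.15 − 348.00 = 68.15 m.
P = ρgψ = 1000 × 9.81 × 68.15 = 668552 Pa ≈ 669 kPa.

P ≈ 669 kPa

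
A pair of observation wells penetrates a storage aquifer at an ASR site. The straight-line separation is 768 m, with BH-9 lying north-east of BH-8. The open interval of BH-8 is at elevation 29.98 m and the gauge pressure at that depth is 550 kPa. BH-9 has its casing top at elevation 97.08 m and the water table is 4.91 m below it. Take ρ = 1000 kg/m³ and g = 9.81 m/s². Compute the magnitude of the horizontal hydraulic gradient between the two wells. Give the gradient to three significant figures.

Pressure head at BH-8: ψ = P/(ρg) = 550×1000 / (1000 × 9.81) = 56.07 m.
Total head at BH-8: h = z + ψ = 29.98 + 56.07 = 86.05 m.
Total head at BH-9: h = 97.08 − 4.91 = 92.17 m.
Head difference: h(BH-8) − h(BH-9) = 86.05 − 92.17 = -6.12 m.
Hydraulic gradient: i = |Δh| / L = 6.12 / 768 = 0.00797.

i ≈ 0.00797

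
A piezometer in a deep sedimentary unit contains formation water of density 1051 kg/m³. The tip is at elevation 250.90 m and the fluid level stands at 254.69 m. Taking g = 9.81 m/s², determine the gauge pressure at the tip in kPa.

P ≈ 39.1 kPa

Pressure head ψ = h − z = 254.69 − 250.90 = 3.79 m.
P = ρgψ = 1051 × 9.81 × 3.79 = 39076 Pa ≈ 39.1 kPa.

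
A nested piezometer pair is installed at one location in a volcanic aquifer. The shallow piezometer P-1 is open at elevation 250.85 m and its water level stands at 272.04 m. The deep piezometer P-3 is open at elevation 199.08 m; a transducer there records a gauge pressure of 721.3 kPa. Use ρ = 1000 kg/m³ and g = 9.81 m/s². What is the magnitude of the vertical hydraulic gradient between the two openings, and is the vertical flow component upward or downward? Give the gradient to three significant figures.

|i_v| ≈ 0.0110; vertical flow is upward

Total head at P-1: h = 272.04 m (water level in the standpipe).
Pressure head at P-3: ψ = P/(ρg) = 721.3×1000 / (1000 × 9.81) = 73.53 m.
Total head at P-3: h = z + ψ = 199.08 + 73.53 = 272.61 m.
Δh = h(P-1) − h(P-3) = 272.04 − 272.61 = -0.57 m.
Vertical separation Δz = 250.85 − 199.08 = 51.77 m.
|i_v| = |Δh| / Δz = 0.57 / 51.77 = 0.0110.
Head is higher in the deep piezometer, so vertical flow is upward (discharge condition).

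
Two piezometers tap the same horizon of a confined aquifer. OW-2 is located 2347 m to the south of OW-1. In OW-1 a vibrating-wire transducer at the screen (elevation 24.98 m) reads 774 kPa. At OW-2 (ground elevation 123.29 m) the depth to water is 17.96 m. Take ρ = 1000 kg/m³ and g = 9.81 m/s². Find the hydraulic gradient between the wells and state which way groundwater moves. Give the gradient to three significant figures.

Pressure head at OW-1: ψ = P/(ρg) = 774×1000 / (1000 × 9.81) = 78.90 m.
Total head at OW-1: h = z + ψ = 24.98 + 78.90 = 103.88 m.
Total head at OW-2: h = 123.29 − 17.96 = 105.33 m.
Head difference: h(OW-1) − h(OW-2) = 103.88 − 105.33 = -1.45 m.
Hydraulic gradient: i = |Δh| / L = 1.45 / 2347 = 0.000618.
Flow is from higher to lower head: from OW-2 toward OW-1, i.e. toward the north.

i ≈ 0.000618; groundwater flows toward the north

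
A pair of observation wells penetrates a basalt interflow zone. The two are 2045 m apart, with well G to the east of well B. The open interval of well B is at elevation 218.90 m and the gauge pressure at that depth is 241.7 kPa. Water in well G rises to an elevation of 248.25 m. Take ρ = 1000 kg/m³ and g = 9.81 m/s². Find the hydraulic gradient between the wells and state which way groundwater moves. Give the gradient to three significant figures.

i ≈ 0.00230; groundwater flows toward the west

Pressure head at well B: ψ = P/(ρg) = 241.7×1000 / (1000 × 9.81) = 24.64 m.
Total head at well B: h = z + ψ = 218.90 + 24.64 = 243.54 m.
Total head at well G: h = 248.25 m (water level in the piezometer is the total head).
Head difference: h(well B) − h(well G) = 243.54 − 248.25 = -4.71 m.
Hydraulic gradient: i = |Δh| / L = 4.71 / 2045 = 0.00230.
Flow is from higher to lower head: from well G toward well B, i.e. toward the west.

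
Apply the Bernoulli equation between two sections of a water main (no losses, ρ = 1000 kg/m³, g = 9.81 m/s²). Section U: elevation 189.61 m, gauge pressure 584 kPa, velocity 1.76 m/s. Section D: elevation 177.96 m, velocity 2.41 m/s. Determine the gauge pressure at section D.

Pressure head at U: ψ₁ = P₁/(ρg) = 584×1000 / (1000 × 9.81) = 59.53 m.
Velocity heads: v₁²/2g = 1.76²/19.62 = 0.158 m; v₂²/2g = 2.41²/19.62 = 0.296 m.
Total head H = z₁ + ψ₁ + v₁²/2g = 189.61 + 59.53 + 0.158 = 249.30 m.
ψ₂ = H − z₂ − v₂²/2g = 249.30 − 177.96 − 0.296 = 71.04 m.
P₂ = ρgψ₂ = 1000 × 9.81 × 71.04 ≈ 697 kPa.

P₂ ≈ 697 kPa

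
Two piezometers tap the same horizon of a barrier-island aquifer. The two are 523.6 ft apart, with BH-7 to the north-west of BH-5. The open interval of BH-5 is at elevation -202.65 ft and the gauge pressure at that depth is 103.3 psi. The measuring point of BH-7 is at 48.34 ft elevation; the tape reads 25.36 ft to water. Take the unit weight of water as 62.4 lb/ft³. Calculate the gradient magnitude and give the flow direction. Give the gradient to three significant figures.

Pressure head at BH-5: ψ = 144·P/γ = 144 × 103.3 / 62.4 = 238.38 ft.
Total head at BH-5: h = z + ψ = -202.65 + 238.38 = 35.73 ft.
Total head at BH-7: h = 48.34 − 25.36 = 22.98 ft.
Head difference: h(BH-5) − h(BH-7) = 35.73 − 22.98 = 12.75 ft.
Hydraulic gradient: i = |Δh| / L = 12.75 / 523.6 = 0.0244.
Flow is from higher to lower head: from BH-5 toward BH-7, i.e. toward the north-west.

i ≈ 0.0244; groundwater flows toward the north-west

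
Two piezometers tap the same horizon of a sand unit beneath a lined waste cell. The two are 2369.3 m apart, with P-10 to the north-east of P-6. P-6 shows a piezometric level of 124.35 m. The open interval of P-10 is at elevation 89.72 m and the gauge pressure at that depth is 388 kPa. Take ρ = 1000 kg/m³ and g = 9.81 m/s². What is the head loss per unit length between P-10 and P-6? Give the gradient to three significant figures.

i ≈ 0.00208 m/m

Total head at P-6: h = 124.35 m (water level in the piezometer is the total head).
Pressure head at P-10: ψ = P/(ρg) = 388×1000 / (1000 × 9.81) = 39.55 m.
Total head at P-10: h = z + ψ = 89.72 + 39.55 = 129.27 m.
Head difference: h(P-6) − h(P-10) = 124.35 − 129.27 = -4.92 m.
Hydraulic gradient: i = |Δh| / L = 4.92 / 2369.3 = 0.00208.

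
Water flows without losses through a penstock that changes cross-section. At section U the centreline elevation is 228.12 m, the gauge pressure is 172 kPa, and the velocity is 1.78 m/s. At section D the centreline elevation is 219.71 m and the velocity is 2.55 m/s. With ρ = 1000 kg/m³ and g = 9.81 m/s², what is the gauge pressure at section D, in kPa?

Pressure head at U: ψ₁ = P₁/(ρg) = 172×1000 / (1000 × 9.81) = 17.53 m.
Velocity heads: v₁²/2g = 1.78²/19.62 = 0.161 m; v₂²/2g = 2.55²/19.62 = 0.331 m.
Total head H = z₁ + ψ₁ + v₁²/2g = 228.12 + 17.53 + 0.161 = 245.81 m.
ψ₂ = H − z₂ − v₂²/2g = 245.81 − 219.71 − 0.331 = 25.77 m.
P₂ = ρgψ₂ = 1000 × 9.81 × 25.77 ≈ 253 kPa.

P₂ ≈ 253 kPa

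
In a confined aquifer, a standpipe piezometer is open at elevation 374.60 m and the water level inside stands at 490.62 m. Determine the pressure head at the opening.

ψ ≈ 116.02 m

Total head h = 490.62 m (the water-surface elevation in the piezometer).
Pressure head ψ = h − z = 490.62 − 374.60 = 116.02 m.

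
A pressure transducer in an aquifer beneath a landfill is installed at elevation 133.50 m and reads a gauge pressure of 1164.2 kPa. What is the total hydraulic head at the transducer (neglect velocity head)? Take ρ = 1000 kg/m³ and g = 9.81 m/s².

ψ = P/(ρg) = 1164.2×1000 / (1000 × 9.81) = 118.67 m.
h = z + ψ = 133.50 + 118.67 = 252.17 m.

h ≈ 252.17 m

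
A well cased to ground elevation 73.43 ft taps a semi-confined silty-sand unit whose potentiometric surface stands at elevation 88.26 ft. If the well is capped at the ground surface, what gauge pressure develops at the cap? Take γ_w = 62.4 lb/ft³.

Head above the cap: Δh = 88.26 − 73.43 = 14.83 ft.
P = γΔh/144 = 62.4 × 14.83 / 144 = 6.43 psi.

P ≈ 6.43 psi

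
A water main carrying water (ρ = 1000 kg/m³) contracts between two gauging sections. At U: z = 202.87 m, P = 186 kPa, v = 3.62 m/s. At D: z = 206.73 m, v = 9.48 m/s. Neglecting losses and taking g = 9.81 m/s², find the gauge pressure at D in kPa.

P₂ ≈ 110 kPa

Pressure head at U: ψ₁ = P₁/(ρg) = 186×1000 / (1000 × 9.81) = 18.96 m.
Velocity heads: v₁²/2g = 3.62²/19.62 = 0.668 m; v₂²/2g = 9.48²/19.62 = 4.581 m.
Total head H = z₁ + ψ₁ + v₁²/2g = 202.87 + 18.96 + 0.668 = 222.50 m.
ψ₂ = H − z₂ − v₂²/2g = 222.50 − 206.73 − 4.581 = 11.19 m.
P₂ = ρgψ₂ = 1000 × 9.81 × 11.19 ≈ 110 kPa.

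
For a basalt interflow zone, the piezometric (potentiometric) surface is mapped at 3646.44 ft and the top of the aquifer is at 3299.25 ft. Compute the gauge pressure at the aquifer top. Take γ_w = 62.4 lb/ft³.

Pressure head at the aquifer top: ψ = h − z = 3646.44 − 3299.25 = 347.19 ft.
P = γψ/144 = 62.4 × 347.19 / 144 = 150 psi.

P ≈ 150 psi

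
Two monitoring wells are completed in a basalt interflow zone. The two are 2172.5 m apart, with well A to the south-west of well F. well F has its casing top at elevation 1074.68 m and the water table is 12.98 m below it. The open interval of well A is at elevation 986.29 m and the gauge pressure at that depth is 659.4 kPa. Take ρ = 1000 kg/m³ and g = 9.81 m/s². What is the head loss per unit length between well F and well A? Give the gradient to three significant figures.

Total head at well F: h = 1074.68 − 12.98 = 1061.70 m.
Pressure head at well A: ψ = P/(ρg) = 659.4×1000 / (1000 × 9.81) = 67.22 m.
Total head at well A: h = z + ψ = 986.29 + 67.22 = 1053.51 m.
Head difference: h(well F) − h(well A) = 1061.70 − 1053.51 = 8.19 m.
Hydraulic gradient: i = |Δh| / L = 8.19 / 2172.5 = 0.00377.

i ≈ 0.00377 m/m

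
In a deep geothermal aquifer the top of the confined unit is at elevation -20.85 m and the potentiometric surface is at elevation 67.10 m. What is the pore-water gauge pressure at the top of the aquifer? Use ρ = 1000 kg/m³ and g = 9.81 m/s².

Pressure head at the aquifer top: ψ = h − z = 67.10 − (-20.85) = 87.95 m.
P = ρgψ = 1000 × 9.81 × 87.95 = 862789 Pa ≈ 863 kPa.

P ≈ 863 kPa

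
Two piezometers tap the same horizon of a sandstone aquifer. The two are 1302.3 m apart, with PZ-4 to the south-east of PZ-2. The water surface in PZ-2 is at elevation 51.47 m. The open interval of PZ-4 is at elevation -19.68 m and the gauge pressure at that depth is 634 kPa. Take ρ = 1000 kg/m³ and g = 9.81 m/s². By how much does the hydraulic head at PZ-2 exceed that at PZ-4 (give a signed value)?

Δh ≈ 6.52 m

Total head at PZ-2: h = 51.47 m (water level in the piezometer is the total head).
Pressure head at PZ-4: ψ = P/(ρg) = 634×1000 / (1000 × 9.81) = 64.63 m.
Total head at PZ-4: h = z + ψ = -19.68 + 64.63 = 44.95 m.
Head difference: h(PZ-2) − h(PZ-4) = 51.47 − 44.95 = 6.52 m.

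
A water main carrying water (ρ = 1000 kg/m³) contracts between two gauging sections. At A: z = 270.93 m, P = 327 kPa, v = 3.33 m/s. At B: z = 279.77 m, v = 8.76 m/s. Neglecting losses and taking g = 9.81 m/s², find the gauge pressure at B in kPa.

Pressure head at A: ψ₁ = P₁/(ρg) = 327×1000 / (1000 × 9.81) = 33.33 m.
Velocity heads: v₁²/2g = 3.33²/19.62 = 0.565 m; v₂²/2g = 8.76²/19.62 = 3.911 m.
Total head H = z₁ + ψ₁ + v₁²/2g = 270.93 + 33.33 + 0.565 = 304.82 m.
ψ₂ = H − z₂ − v₂²/2g = 304.82 − 279.77 − 3.911 = 21.14 m.
P₂ = ρgψ₂ = 1000 × 9.81 × 21.14 ≈ 207 kPa.

P₂ ≈ 207 kPa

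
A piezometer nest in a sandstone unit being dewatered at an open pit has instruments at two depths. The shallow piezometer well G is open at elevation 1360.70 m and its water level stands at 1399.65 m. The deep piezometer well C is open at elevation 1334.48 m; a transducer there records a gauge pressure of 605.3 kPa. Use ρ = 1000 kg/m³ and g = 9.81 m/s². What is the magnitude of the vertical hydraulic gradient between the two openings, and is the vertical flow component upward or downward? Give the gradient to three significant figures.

Total head at well G: h = 1399.65 m (water level in the standpipe).
Pressure head at well C: ψ = P/(ρg) = 605.3×1000 / (1000 × 9.81) = 61.70 m.
Total head at well C: h = z + ψ = 1334.48 + 61.70 = 1396.18 m.
Δh = h(well G) − h(well C) = 1399.65 − 1396.18 = 3.47 m.
Vertical separation Δz = 1360.70 − 1334.48 = 26.22 m.
|i_v| = |Δh| / Δz = 3.47 / 26.22 = 0.132.
Head is higher in the shallow piezometer, so vertical flow is downward (recharge condition).

|i_v| ≈ 0.132; vertical flow is downward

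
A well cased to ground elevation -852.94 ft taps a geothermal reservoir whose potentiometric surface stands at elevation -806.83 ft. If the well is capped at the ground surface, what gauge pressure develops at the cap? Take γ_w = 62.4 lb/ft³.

Head above the cap: Δh = -806.83 − (-852.94) = 46.11 ft.
P = γΔh/144 = 62.4 × 46.11 / 144 = 20.0 psi.

P ≈ 20.0 psi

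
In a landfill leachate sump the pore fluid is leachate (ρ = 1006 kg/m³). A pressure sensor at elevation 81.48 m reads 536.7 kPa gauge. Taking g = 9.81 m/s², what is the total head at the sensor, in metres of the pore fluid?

ψ = P/(ρg) = 536.7×1000 / (1006 × 9.81) = 54.38 m.
h = z + ψ = 81.48 + 54.38 = 135.86 m.

h ≈ 135.86 m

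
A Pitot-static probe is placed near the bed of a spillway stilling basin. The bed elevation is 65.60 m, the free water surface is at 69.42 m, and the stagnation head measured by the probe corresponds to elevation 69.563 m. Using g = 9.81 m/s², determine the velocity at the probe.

v ≈ 1.68 m/s

Near the bed, under hydrostatic conditions, the piezometric head (z + ψ) equals the free-surface elevation, 69.42 m.
Velocity head = total − piezometric = 69.563 − 69.42 = 0.143 m.
v = √(2g·h_v) = √(2 × 9.81 × 0.143) = 1.68 m/s.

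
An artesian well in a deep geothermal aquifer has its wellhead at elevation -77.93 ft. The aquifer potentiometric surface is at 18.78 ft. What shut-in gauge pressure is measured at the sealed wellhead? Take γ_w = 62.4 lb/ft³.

P ≈ 41.9 psi

Head above the cap: Δh = 18.78 − (-77.93) = 96.71 ft.
P = γΔh/144 = 62.4 × 96.71 / 144 = 41.9 psi.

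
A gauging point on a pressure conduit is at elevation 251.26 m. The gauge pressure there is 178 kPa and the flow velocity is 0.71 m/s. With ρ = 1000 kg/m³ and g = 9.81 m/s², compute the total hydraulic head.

Pressure head ψ = P/(ρg) = 178×1000 / (1000 × 9.81) = 18.14 m.
Velocity head = v²/(2g) = 0.71² / (2 × 9.81) = 0.026 m.
h = z + ψ + v²/(2g) = 251.26 + 18.14 + 0.026 = 269.43 m.

h ≈ 269.43 m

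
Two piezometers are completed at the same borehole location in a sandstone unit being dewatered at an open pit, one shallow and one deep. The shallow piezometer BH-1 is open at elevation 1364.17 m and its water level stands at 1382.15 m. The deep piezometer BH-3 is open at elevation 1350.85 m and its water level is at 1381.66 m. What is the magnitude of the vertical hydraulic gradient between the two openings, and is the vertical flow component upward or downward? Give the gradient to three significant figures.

|i_v| ≈ 0.0368; vertical flow is downward

Total head at BH-1: h = 1382.15 m (water level in the standpipe).
Total head at BH-3: h = 1381.66 m.
Δh = h(BH-1) − h(BH-3) = 1382.15 − 1381.66 = 0.49 m.
Vertical separation Δz = 1364.17 − 1350.85 = 13.32 m.
|i_v| = |Δh| / Δz = 0.49 / 13.32 = 0.0368.
Head is higher in the shallow piezometer, so vertical flow is downward (recharge condition).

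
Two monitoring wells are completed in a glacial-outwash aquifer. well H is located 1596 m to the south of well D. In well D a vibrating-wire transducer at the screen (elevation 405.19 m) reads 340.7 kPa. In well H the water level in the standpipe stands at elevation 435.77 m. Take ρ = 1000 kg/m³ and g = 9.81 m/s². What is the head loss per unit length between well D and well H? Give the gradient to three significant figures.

i ≈ 0.00260 m/m

Pressure head at well D: ψ = P/(ρg) = 340.7×1000 / (1000 × 9.81) = 34.73 m.
Total head at well D: h = z + ψ = 405.19 + 34.73 = 439.92 m.
Total head at well H: h = 435.77 m (water level in the piezometer is the total head).
Head difference: h(well D) − h(well H) = 439.92 − 435.77 = 4.15 m.
Hydraulic gradient: i = |Δh| / L = 4.15 / 1596 = 0.00260.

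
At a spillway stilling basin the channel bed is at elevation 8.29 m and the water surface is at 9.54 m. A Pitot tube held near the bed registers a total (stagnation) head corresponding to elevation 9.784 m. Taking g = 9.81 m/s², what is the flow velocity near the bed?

v ≈ 2.19 m/s

Near the bed, under hydrostatic conditions, the piezometric head (z + ψ) equals the free-surface elevation, 9.54 m.
Velocity head = total − piezometric = 9.784 − 9.54 = 0.244 m.
v = √(2g·h_v) = √(2 × 9.81 × 0.244) = 2.19 m/s.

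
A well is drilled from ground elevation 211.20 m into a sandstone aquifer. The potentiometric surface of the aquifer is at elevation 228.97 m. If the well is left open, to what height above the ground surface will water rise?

Water rises to the potentiometric surface, so the rise above ground = 228.97 − 211.20 = 17.77 m.

≈ 17.77 m above ground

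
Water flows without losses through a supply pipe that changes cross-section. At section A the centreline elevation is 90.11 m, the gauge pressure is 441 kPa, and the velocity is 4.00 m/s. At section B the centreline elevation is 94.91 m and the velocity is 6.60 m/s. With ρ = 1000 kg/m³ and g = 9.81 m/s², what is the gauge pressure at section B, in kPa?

P₂ ≈ 380 kPa

Pressure head at A: ψ₁ = P₁/(ρg) = 441×1000 / (1000 × 9.81) = 44.95 m.
Velocity heads: v₁²/2g = 4.00²/19.62 = 0.815 m; v₂²/2g = 6.60²/19.62 = 2.220 m.
Total head H = z₁ + ψ₁ + v₁²/2g = 90.11 + 44.95 + 0.815 = 135.88 m.
ψ₂ = H − z₂ − v₂²/2g = 135.88 − 94.91 − 2.220 = 38.75 m.
P₂ = ρgψ₂ = 1000 × 9.81 × 38.75 ≈ 380 kPa.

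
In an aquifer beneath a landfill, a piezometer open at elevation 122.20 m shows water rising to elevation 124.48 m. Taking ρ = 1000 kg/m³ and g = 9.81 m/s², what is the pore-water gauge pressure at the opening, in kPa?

Pressure head ψ = h − z = 124.48 − 122.20 = 2.28 m.
P = ρgψ = 1000 × 9.81 × 2.28 = 22367 Pa ≈ 22.4 kPa.

P ≈ 22.4 kPa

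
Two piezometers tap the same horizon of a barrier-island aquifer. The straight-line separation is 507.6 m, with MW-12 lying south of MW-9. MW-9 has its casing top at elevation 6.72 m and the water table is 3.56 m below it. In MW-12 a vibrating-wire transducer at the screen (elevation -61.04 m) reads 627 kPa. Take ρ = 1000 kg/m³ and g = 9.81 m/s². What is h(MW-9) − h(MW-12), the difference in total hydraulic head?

Δh ≈ 0.29 m

Total head at MW-9: h = 6.72 − 3.56 = 3.16 m.
Pressure head at MW-12: ψ = P/(ρg) = 627×1000 / (1000 × 9.81) = 63.91 m.
Total head at MW-12: h = z + ψ = -61.04 + 63.91 = 2.87 m.
Head difference: h(MW-9) − h(MW-12) = 3.16 − 2.87 = 0.29 m.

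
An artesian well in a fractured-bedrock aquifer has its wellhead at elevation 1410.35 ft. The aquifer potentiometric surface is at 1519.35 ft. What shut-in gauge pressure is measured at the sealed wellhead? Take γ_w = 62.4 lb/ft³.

P ≈ 47.2 psi

Head above the cap: Δh = 1519.35 − 1410.35 = 109.00 ft.
P = γΔh/144 = 62.4 × 109.00 / 144 = 47.2 psi.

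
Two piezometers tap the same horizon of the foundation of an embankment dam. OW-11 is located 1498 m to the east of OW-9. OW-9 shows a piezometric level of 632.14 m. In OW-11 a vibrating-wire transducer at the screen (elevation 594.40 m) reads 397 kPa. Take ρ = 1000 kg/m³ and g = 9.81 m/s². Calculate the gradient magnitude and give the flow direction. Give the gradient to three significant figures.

Total head at OW-9: h = 632.14 m (water level in the piezometer is the total head).
Pressure head at OW-11: ψ = P/(ρg) = 397×1000 / (1000 × 9.81) = 40.47 m.
Total head at OW-11: h = z + ψ = 594.40 + 40.47 = 634.87 m.
Head difference: h(OW-9) − h(OW-11) = 632.14 − 634.87 = -2.73 m.
Hydraulic gradient: i = |Δh| / L = 2.73 / 1498 = 0.00182.
Flow is from higher to lower head: from OW-11 toward OW-9, i.e. toward the west.

i ≈ 0.00182; groundwater flows toward the west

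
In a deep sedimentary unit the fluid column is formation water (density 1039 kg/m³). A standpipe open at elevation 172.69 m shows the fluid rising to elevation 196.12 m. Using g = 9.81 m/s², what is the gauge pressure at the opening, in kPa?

P ≈ 239 kPa

Pressure head ψ = h − z = 196.12 − 172.69 = 23.43 m.
P = ρgψ = 1039 × 9.81 × 23.43 = 238812 Pa ≈ 239 kPa.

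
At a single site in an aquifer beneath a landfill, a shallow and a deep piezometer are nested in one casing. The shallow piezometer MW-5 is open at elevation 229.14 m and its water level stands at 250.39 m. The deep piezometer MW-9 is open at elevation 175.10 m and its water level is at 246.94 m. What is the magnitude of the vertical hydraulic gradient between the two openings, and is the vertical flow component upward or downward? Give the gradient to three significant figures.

Total head at MW-5: h = 250.39 m (water level in the standpipe).
Total head at MW-9: h = 246.94 m.
Δh = h(MW-5) − h(MW-9) = 250.39 − 246.94 = 3.45 m.
Vertical separation Δz = 229.14 − 175.10 = 54.04 m.
|i_v| = |Δh| / Δz = 3.45 / 54.04 = 0.0638.
Head is higher in the shallow piezometer, so vertical flow is downward (recharge condition).

|i_v| ≈ 0.0638; vertical flow is downward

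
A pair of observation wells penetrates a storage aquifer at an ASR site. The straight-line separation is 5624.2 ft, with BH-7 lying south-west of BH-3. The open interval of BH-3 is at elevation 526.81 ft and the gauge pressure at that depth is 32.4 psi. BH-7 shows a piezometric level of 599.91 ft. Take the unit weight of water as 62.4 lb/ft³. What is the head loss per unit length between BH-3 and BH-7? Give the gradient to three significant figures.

Pressure head at BH-3: ψ = 144·P/γ = 144 × 32.4 / 62.4 = 74.77 ft.
Total head at BH-3: h = z + ψ = 526.81 + 74.77 = 601.58 ft.
Total head at BH-7: h = 599.91 ft (water level in the piezometer is the total head).
Head difference: h(BH-3) − h(BH-7) = 601.58 − 599.91 = 1.67 ft.
Hydraulic gradient: i = |Δh| / L = 1.67 / 5624.2 = 0.000297.

i ≈ 0.000297 ft/ft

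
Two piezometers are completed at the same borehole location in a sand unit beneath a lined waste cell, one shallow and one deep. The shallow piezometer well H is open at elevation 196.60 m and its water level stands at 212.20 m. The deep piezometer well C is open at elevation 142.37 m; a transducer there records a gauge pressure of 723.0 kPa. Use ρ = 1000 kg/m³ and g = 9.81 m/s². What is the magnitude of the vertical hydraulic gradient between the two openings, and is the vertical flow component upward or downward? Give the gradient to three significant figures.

Total head at well H: h = 212.20 m (water level in the standpipe).
Pressure head at well C: ψ = P/(ρg) = 723.0×1000 / (1000 × 9.81) = 73.70 m.
Total head at well C: h = z + ψ = 142.37 + 73.70 = 216.07 m.
Δh = h(well H) − h(well C) = 212.20 − 216.07 = -3.87 m.
Vertical separation Δz = 196.60 − 142.37 = 54.23 m.
|i_v| = |Δh| / Δz = 3.87 / 54.23 = 0.0714.
Head is higher in the deep piezometer, so vertical flow is upward (discharge condition).

|i_v| ≈ 0.0714; vertical flow is upward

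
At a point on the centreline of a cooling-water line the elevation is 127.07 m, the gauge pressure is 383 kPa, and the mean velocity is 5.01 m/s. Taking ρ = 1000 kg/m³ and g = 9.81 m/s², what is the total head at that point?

Pressure head ψ = P/(ρg) = 383×1000 / (1000 × 9.81) = 39.04 m.
Velocity head = v²/(2g) = 5.01² / (2 × 9.81) = 1.279 m.
h = z + ψ + v²/(2g) = 127.07 + 39.04 + 1.279 = 167.39 m.

h ≈ 167.39 m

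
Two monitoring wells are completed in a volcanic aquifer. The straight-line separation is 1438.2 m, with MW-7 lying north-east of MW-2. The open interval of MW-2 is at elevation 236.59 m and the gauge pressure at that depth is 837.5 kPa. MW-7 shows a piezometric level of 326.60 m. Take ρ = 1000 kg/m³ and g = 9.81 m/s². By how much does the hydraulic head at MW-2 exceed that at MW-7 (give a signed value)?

Pressure head at MW-2: ψ = P/(ρg) = 837.5×1000 / (1000 × 9.81) = 85.37 m.
Total head at MW-2: h = z + ψ = 236.59 + 85.37 = 321.96 m.
Total head at MW-7: h = 326.60 m (water level in the piezometer is the total head).
Head difference: h(MW-2) − h(MW-7) = 321.96 − 326.60 = -4.64 m.

Δh ≈ -4.64 m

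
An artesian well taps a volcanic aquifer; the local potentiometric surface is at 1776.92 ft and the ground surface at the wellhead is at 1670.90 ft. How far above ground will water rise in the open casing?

Water rises to the potentiometric surface, so the rise above ground = 1776.92 − 1670.90 = 106.02 ft.

≈ 106.02 ft above ground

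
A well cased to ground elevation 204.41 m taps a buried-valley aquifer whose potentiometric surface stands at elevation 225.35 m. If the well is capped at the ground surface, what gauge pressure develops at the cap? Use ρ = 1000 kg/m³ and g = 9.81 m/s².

Head above the cap: Δh = 225.35 − 204.41 = 20.94 m.
P = ρgΔh = 1000 × 9.81 × 20.94 = 205421 Pa ≈ 205 kPa.

P ≈ 205 kPa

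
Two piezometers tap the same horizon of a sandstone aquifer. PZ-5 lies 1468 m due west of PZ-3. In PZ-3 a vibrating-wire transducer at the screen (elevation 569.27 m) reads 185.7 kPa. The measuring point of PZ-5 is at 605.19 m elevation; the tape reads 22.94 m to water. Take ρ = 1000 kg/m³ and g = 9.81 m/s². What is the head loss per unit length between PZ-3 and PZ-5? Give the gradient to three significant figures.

Pressure head at PZ-3: ψ = P/(ρg) = 185.7×1000 / (1000 × 9.81) = 18.93 m.
Total head at PZ-3: h = z + ψ = 569.27 + 18.93 = 588.20 m.
Total head at PZ-5: h = 605.19 − 22.94 = 582.25 m.
Head difference: h(PZ-3) − h(PZ-5) = 588.20 − 582.25 = 5.95 m.
Hydraulic gradient: i = |Δh| / L = 5.95 / 1468 = 0.00405.

i ≈ 0.00405 m/m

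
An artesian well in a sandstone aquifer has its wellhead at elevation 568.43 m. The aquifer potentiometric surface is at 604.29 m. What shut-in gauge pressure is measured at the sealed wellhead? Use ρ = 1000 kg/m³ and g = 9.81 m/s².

P ≈ 352 kPa

Head above the cap: Δh = 604.29 − 568.43 = 35.86 m.
P = ρgΔh = 1000 × 9.81 × 35.86 = 351787 Pa ≈ 352 kPa.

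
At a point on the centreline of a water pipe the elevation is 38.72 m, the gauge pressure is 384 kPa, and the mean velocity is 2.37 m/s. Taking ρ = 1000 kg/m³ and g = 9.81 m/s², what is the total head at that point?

h ≈ 78.15 m

Pressure head ψ = P/(ρg) = 384×1000 / (1000 × 9.81) = 39.14 m.
Velocity head = v²/(2g) = 2.37² / (2 × 9.81) = 0.286 m.
h = z + ψ + v²/(2g) = 38.72 + 39.14 + 0.286 = 78.15 m.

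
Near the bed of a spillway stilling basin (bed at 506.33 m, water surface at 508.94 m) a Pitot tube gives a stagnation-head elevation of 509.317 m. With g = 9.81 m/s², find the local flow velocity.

Near the bed, under hydrostatic conditions, the piezometric head (z + ψ) equals the free-surface elevation, 508.94 m.
Velocity head = total − piezometric = 509.317 − 508.94 = 0.377 m.
v = √(2g·h_v) = √(2 × 9.81 × 0.377) = 2.72 m/s.

v ≈ 2.72 m/s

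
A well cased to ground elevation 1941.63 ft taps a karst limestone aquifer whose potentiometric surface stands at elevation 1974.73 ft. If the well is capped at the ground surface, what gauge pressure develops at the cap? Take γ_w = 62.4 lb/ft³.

P ≈ 14.3 psi

Head above the cap: Δh = 1974.73 − 1941.63 = 33.10 ft.
P = γΔh/144 = 62.4 × 33.10 / 144 = 14.3 psi.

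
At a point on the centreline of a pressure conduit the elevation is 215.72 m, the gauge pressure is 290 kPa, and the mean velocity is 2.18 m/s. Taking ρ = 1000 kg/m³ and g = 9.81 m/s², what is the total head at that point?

Pressure head ψ = P/(ρg) = 290×1000 / (1000 × 9.81) = 29.56 m.
Velocity head = v²/(2g) = 2.18² / (2 × 9.81) = 0.242 m.
h = z + ψ + v²/(2g) = 215.72 + 29.56 + 0.242 = 245.52 m.

h ≈ 245.52 m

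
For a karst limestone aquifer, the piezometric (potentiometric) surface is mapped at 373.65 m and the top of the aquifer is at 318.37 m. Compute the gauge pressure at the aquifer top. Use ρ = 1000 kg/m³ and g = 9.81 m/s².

Pressure head at the aquifer top: ψ = h − z = 373.65 − 318.37 = 55.28 m.
P = ρgψ = 1000 × 9.81 × 55.28 = 542297 Pa ≈ 542 kPa.

P ≈ 542 kPa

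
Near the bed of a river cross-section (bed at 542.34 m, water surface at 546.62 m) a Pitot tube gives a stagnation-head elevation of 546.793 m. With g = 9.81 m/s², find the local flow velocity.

Near the bed, under hydrostatic conditions, the piezometric head (z + ψ) equals the free-surface elevation, 546.62 m.
Velocity head = total − piezometric = 546.793 − 546.62 = 0.173 m.
v = √(2g·h_v) = √(2 × 9.81 × 0.173) = 1.84 m/s.

v ≈ 1.84 m/s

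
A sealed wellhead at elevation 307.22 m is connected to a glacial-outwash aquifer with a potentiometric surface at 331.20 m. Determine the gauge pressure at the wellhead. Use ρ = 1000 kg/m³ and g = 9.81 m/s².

P ≈ 235 kPa

Head above the cap: Δh = 331.20 − 307.22 = 23.98 m.
P = ρgΔh = 1000 × 9.81 × 23.98 = 235244 Pa ≈ 235 kPa.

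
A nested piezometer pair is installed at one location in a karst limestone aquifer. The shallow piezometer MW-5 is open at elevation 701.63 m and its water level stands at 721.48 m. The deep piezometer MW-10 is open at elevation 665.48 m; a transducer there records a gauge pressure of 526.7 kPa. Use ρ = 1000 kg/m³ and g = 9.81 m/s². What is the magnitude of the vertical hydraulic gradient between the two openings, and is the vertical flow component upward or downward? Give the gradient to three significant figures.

|i_v| ≈ 0.0639; vertical flow is downward

Total head at MW-5: h = 721.48 m (water level in the standpipe).
Pressure head at MW-10: ψ = P/(ρg) = 526.7×1000 / (1000 × 9.81) = 53.69 m.
Total head at MW-10: h = z + ψ = 665.48 + 53.69 = 719.17 m.
Δh = h(MW-5) − h(MW-10) = 721.48 − 719.17 = 2.31 m.
Vertical separation Δz = 701.63 − 665.48 = 36.15 m.
|i_v| = |Δh| / Δz = 2.31 / 36.15 = 0.0639.
Head is higher in the shallow piezometer, so vertical flow is downward (recharge condition).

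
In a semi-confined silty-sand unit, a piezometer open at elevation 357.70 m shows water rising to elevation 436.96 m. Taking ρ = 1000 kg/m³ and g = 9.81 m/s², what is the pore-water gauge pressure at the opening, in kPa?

P ≈ 778 kPa

Pressure head ψ = h − z = 436.96 − 357.70 = 79.26 m.
P = ρgψ = 1000 × 9.81 × 79.26 = 777541 Pa ≈ 778 kPa.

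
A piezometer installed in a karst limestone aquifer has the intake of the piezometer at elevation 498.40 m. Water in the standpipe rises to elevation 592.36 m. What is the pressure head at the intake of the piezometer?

Total head h = 592.36 m (the water-surface elevation in the piezometer).
Pressure head ψ = h − z = 592.36 − 498.40 = 93.96 m.

ψ ≈ 93.96 m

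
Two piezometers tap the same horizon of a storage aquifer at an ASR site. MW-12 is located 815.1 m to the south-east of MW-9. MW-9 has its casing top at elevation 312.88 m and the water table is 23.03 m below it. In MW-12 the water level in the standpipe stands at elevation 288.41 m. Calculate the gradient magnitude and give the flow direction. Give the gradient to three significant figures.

i ≈ 0.00177; groundwater flows toward the south-east

Total head at MW-9: h = 312.88 − 23.03 = 289.85 m.
Total head at MW-12: h = 288.41 m (water level in the piezometer is the total head).
Head difference: h(MW-9) − h(MW-12) = 289.85 − 288.41 = 1.44 m.
Hydraulic gradient: i = |Δh| / L = 1.44 / 815.1 = 0.00177.
Flow is from higher to lower head: from MW-9 toward MW-12, i.e. toward the south-east.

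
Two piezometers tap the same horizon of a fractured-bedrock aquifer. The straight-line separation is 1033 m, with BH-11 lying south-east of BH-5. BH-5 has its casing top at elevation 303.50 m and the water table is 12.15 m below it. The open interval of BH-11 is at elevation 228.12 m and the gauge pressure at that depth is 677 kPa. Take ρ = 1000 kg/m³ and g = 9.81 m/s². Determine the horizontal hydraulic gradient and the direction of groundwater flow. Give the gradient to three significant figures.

Total head at BH-5: h = 303.50 − 12.15 = 291.35 m.
Pressure head at BH-11: ψ = P/(ρg) = 677×1000 / (1000 × 9.81) = 69.01 m.
Total head at BH-11: h = z + ψ = 228.12 + 69.01 = 297.13 m.
Head difference: h(BH-5) − h(BH-11) = 291.35 − 297.13 = -5.78 m.
Hydraulic gradient: i = |Δh| / L = 5.78 / 1033 = 0.00560.
Flow is from higher to lower head: from BH-11 toward BH-5, i.e. toward the north-west.

i ≈ 0.00560; groundwater flows toward the north-west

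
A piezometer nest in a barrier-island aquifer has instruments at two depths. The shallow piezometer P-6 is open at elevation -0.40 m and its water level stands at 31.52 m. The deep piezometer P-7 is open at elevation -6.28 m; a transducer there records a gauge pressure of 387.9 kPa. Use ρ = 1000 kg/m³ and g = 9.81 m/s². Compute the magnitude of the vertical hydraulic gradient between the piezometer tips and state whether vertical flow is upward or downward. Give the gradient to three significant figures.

|i_v| ≈ 0.296; vertical flow is upward

Total head at P-6: h = 31.52 m (water level in the standpipe).
Pressure head at P-7: ψ = P/(ρg) = 387.9×1000 / (1000 × 9.81) = 39.54 m.
Total head at P-7: h = z + ψ = -6.28 + 39.54 = 33.26 m.
Δh = h(P-6) − h(P-7) = 31.52 − 33.26 = -1.74 m.
Vertical separation Δz = -0.40 − (-6.28) = 5.88 m.
|i_v| = |Δh| / Δz = 1.74 / 5.88 = 0.296.
Head is higher in the deep piezometer, so vertical flow is upward (discharge condition).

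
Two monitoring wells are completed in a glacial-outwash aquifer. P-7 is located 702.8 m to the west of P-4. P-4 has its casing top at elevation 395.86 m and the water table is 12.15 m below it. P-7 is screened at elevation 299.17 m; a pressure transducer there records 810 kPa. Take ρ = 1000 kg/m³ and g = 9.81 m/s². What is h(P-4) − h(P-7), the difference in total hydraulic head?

Total head at P-4: h = 395.86 − 12.15 = 383.71 m.
Pressure head at P-7: ψ = P/(ρg) = 810×1000 / (1000 × 9.81) = 82.57 m.
Total head at P-7: h = z + ψ = 299.17 + 82.57 = 381.74 m.
Head difference: h(P-4) − h(P-7) = 383.71 − 381.74 = 1.97 m.

Δh ≈ 1.97 m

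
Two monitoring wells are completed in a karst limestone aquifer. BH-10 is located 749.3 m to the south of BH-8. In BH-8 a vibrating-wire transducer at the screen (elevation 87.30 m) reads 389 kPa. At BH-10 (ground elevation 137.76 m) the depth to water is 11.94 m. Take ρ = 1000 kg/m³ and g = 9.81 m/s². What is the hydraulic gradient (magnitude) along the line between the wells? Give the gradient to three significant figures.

Pressure head at BH-8: ψ = P/(ρg) = 389×1000 / (1000 × 9.81) = 39.65 m.
Total head at BH-8: h = z + ψ = 87.30 + 39.65 = 126.95 m.
Total head at BH-10: h = 137.76 − 11.94 = 125.82 m.
Head difference: h(BH-8) − h(BH-10) = 126.95 − 125.82 = 1.13 m.
Hydraulic gradient: i = |Δh| / L = 1.13 / 749.3 = 0.00151.

i ≈ 0.00151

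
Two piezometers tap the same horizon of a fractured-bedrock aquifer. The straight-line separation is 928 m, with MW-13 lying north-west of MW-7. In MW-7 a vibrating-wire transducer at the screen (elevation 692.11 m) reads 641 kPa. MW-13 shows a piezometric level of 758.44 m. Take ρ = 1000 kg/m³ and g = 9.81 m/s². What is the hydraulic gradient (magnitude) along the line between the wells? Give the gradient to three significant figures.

i ≈ 0.00107

Pressure head at MW-7: ψ = P/(ρg) = 641×1000 / (1000 × 9.81) = 65.34 m.
Total head at MW-7: h = z + ψ = 692.11 + 65.34 = 757.45 m.
Total head at MW-13: h = 758.44 m (water level in the piezometer is the total head).
Head difference: h(MW-7) − h(MW-13) = 757.45 − 758.44 = -0.99 m.
Hydraulic gradient: i = |Δh| / L = 0.99 / 928 = 0.00107.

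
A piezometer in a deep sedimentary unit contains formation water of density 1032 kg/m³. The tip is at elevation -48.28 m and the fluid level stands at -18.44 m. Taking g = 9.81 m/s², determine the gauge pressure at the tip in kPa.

Pressure head ψ = h − z = -18.44 − (-48.28) = 29.84 m.
P = ρgψ = 1032 × 9.81 × 29.84 = 302098 Pa ≈ 302 kPa.

P ≈ 302 kPa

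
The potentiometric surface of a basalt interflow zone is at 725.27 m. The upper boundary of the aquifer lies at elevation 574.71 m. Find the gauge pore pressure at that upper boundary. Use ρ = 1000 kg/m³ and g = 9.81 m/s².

Pressure head at the aquifer top: ψ = h − z = 725.27 − 574.71 = 150.56 m.
P = ρgψ = 1000 × 9.81 × 150.56 = 1476994 Pa ≈ 1480 kPa.

P ≈ 1480 kPa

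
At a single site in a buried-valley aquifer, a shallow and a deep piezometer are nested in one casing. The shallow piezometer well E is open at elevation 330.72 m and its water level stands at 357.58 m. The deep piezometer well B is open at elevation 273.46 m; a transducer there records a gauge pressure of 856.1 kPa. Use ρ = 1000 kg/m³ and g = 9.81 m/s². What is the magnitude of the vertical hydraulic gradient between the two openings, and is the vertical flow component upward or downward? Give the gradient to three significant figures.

Total head at well E: h = 357.58 m (water level in the standpipe).
Pressure head at well B: ψ = P/(ρg) = 856.1×1000 / (1000 × 9.81) = 87.27 m.
Total head at well B: h = z + ψ = 273.46 + 87.27 = 360.73 m.
Δh = h(well E) − h(well B) = 357.58 − 360.73 = -3.15 m.
Vertical separation Δz = 330.72 − 273.46 = 57.26 m.
|i_v| = |Δh| / Δz = 3.15 / 57.26 = 0.0550.
Head is higher in the deep piezometer, so vertical flow is upward (discharge condition).

|i_v| ≈ 0.0550; vertical flow is upward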